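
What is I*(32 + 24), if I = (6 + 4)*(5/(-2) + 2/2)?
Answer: -840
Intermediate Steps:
I = -15 (I = 10*(5*(-½) + 2*(½)) = 10*(-5/2 + 1) = 10*(-3/2) = -15)
I*(32 + 24) = -15*(32 + 24) = -15*56 = -840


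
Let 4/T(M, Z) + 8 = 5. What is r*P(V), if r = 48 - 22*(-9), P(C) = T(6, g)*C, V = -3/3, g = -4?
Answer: 328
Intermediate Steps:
T(M, Z) = -4/3 (T(M, Z) = 4/(-8 + 5) = 4/(-3) = 4*(-⅓) = -4/3)
V = -1 (V = -3*⅓ = -1)
P(C) = -4*C/3
r = 246 (r = 48 + 198 = 246)
r*P(V) = 246*(-4/3*(-1)) = 246*(4/3) = 328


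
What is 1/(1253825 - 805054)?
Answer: 1/448771 ≈ 2.2283e-6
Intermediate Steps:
1/(1253825 - 805054) = 1/448771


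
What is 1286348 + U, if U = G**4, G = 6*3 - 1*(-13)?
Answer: 2209869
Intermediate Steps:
G = 31 (G = 18 + 13 = 31)
U = 923521 (U = 31**4 = 923521)
1286348 + U = 1286348 + 923521 = 2209869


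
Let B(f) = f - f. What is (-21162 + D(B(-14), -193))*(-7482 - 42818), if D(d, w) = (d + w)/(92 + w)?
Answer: 107499600700/101 ≈ 1.0644e+9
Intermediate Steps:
B(f) = 0
D(d, w) = (d + w)/(92 + w)
(-21162 + D(B(-14), -193))*(-7482 - 42818) = (-21162 + (0 - 193)/(92 - 193))*(-7482 - 42818) = (-21162 - 193/(-101))*(-50300) = (-21162 - 1/101*(-193))*(-50300) = (-21162 + 193/101)*(-50300) = -2137169/101*(-50300) = 107499600700/101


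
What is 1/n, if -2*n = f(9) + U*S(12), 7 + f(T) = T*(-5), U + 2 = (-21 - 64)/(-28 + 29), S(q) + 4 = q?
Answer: 1/374 ≈ 0.0026738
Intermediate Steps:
S(q) = -4 + q
U = -87 (U = -2 + (-21 - 64)/(-28 + 29) = -2 - 85/1 = -2 - 85*1 = -2 - 85 = -87)
f(T) = -7 - 5*T (f(T) = -7 + T*(-5) = -7 - 5*T)
n = 374 (n = -((-7 - 5*9) - 87*(-4 + 12))/2 = -((-7 - 45) - 87*8)/2 = -(-52 - 696)/2 = -½*(-748) = 374)
1/n = 1/374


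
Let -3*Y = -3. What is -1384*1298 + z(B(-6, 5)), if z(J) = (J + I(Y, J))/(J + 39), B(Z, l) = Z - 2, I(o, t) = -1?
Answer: -55689401/31 ≈ -1.7964e+6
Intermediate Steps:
Y = 1 (Y = -⅓*(-3) = 1)
B(Z, l) = -2 + Z
z(J) = (-1 + J)/(39 + J) (z(J) = (J - 1)/(J + 39) = (-1 + J)/(39 + J))
-1384*1298 + z(B(-6, 5)) = -1384*1298 + (-1 + (-2 - 6))/(39 + (-2 - 6)) = -1796432 + (-1 - 8)/(39 - 8) = -1796432 - 9/31 = -55689401/31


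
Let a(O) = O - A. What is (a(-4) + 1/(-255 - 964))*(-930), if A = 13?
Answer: 19273320/1219 ≈ 15811.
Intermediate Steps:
a(O) = -13 + O (a(O) = O - 1*13 = O - 13 = -13 + O)
(a(-4) + 1/(-255 - 964))*(-930) = ((-13 - 4) + 1/(-255 - 964))*(-930) = (-17 + 1/(-1219))*(-930) = (-17 - 1/1219)*(-930) = -20724/1219*(-930) = 19273320/1219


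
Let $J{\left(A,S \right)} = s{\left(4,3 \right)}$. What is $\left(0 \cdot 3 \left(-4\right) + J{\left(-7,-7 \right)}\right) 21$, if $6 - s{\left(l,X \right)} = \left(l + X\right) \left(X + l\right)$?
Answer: $-903$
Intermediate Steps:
$s{\left(l,X \right)} = 6 - \left(X + l\right)^{2}$ ($s{\left(l,X \right)} = 6 - \left(l + X\right) \left(X + l\right) = 6 - \left(X + l\right) \left(X + l\right) = 6 - \left(X + l\right)^{2}$)
$J{\left(A,S \right)} = -43$ ($J{\left(A,S \right)} = 6 - \left(3 + 4\right)^{2} = 6 - 7^{2} = 6 - 49 = -43$)
$\left(0 \cdot 3 \left(-4\right) + J{\left(-7,-7 \right)}\right) 21 = \left(0 \cdot 3 \left(-4\right) - 43\right) 21 = \left(0 \left(-4\right) - 43\right) 21 = \left(0 - 43\right) 21 = \left(-43\right) 21 = -903$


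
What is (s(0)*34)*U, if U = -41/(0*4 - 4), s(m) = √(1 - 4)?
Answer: 697*I*√3/2 ≈ 603.62*I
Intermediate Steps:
s(m) = I*√3 (s(m) = √(-3) = I*√3)
U = 41/4 (U = -41/(0 - 4) = -41/(-4) = -41*(-¼) = 41/4 ≈ 10.250)
(s(0)*34)*U = ((I*√3)*34)*(41/4) = (34*I*√3)*(41/4) = 697*I*√3/2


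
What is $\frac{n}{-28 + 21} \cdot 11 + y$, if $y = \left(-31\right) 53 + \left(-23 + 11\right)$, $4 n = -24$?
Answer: $- \frac{11519}{7} \approx -1645.6$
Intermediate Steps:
$n = -6$ ($n = \frac{1}{4} \left(-24\right) = -6$)
$y = -1655$ ($y = -1643 - 12 = -1655$)
$\frac{n}{-28 + 21} \cdot 11 + y = - \frac{6}{-28 + 21} \cdot 11 - 1655 = - \frac{6}{-7} \cdot 11 - 1655 = \left(-6\right) \left(- \frac{1}{7}\right) 11 - 1655 = \frac{6}{7} \cdot 11 - 1655 = \frac{66}{7} - 1655 = - \frac{11519}{7}$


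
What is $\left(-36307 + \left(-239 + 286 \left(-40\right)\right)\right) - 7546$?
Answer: $-55532$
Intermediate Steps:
$\left(-36307 + \left(-239 + 286 \left(-40\right)\right)\right) - 7546 = \left(-36307 - 11679\right) - 7546 = -47986 - 7546 = -55532$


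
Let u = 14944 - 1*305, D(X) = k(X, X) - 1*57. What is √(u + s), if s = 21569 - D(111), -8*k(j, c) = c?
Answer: √580462/4 ≈ 190.47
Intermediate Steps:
k(j, c) = -c/8
D(X) = -57 - X/8 (D(X) = -X/8 - 1*57 = -X/8 - 57 = -57 - X/8)
s = 173119/8 (s = 21569 - (-57 - ⅛*111) = 21569 - (-57 - 111/8) = 21569 - 1*(-567/8) = 21569 + 567/8 = 173119/8 ≈ 21640.)
u = 14639 (u = 14944 - 305 = 14639)
√(u + s) = √(14639 + 173119/8) = √(290231/8) = √580462/4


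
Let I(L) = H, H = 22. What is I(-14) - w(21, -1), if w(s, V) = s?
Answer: 1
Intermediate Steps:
I(L) = 22
I(-14) - w(21, -1) = 22 - 1*21 = 22 - 21 = 1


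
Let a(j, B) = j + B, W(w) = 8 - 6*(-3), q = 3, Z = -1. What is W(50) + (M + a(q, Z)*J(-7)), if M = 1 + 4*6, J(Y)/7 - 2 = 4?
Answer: 135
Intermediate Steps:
W(w) = 26 (W(w) = 8 + 18 = 26)
a(j, B) = B + j
J(Y) = 42 (J(Y) = 14 + 7*4 = 14 + 28 = 42)
M = 25 (M = 1 + 24 = 25)
W(50) + (M + a(q, Z)*J(-7)) = 26 + (25 + (-1 + 3)*42) = 26 + (25 + 2*42) = 26 + (25 + 84) = 26 + 109 = 135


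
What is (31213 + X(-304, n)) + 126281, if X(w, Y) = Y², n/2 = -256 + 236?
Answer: 159094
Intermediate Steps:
n = -40 (n = 2*(-256 + 236) = 2*(-20) = -40)
(31213 + X(-304, n)) + 126281 = (31213 + (-40)²) + 126281 = (31213 + 1600) + 126281 = 32813 + 126281 = 159094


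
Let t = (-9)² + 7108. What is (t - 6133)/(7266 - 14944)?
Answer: -48/349 ≈ -0.13754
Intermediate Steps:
t = 7189 (t = 81 + 7108 = 7189)
(t - 6133)/(7266 - 14944) = (7189 - 6133)/(7266 - 14944) = 1056/(-7678) = 1056*(-1/7678) = -48/349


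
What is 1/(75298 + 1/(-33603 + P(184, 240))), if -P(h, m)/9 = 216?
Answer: 35547/2676618005 ≈ 1.3281e-5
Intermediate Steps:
P(h, m) = -1944 (P(h, m) = -9*216 = -1944)
1/(75298 + 1/(-33603 + P(184, 240))) = 1/(75298 + 1/(-33603 - 1944)) = 1/(75298 + 1/(-35547)) = 1/(75298 - 1/35547) = 1/(2676618005/35547) = 35547/2676618005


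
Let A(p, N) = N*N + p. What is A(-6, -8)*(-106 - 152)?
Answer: -14964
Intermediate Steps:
A(p, N) = p + N² (A(p, N) = N² + p = p + N²)
A(-6, -8)*(-106 - 152) = (-6 + (-8)²)*(-106 - 152) = (-6 + 64)*(-258) = 58*(-258) = -14964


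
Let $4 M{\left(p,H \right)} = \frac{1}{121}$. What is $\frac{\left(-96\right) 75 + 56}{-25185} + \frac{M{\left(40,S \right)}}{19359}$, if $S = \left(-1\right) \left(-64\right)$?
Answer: $\frac{22312520683}{78659101620} \approx 0.28366$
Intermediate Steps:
$S = 64$
$M{\left(p,H \right)} = \frac{1}{484}$ ($M{\left(p,H \right)} = \frac{1}{4 \cdot 121} = \frac{1}{4} \cdot \frac{1}{121} = \frac{1}{484}$)
$\frac{\left(-96\right) 75 + 56}{-25185} + \frac{M{\left(40,S \right)}}{19359} = \frac{\left(-96\right) 75 + 56}{-25185} + \frac{1}{484 \cdot 19359} = \left(-7200 + 56\right) \left(- \frac{1}{25185}\right) + \frac{1}{484} \cdot \frac{1}{19359} = \left(-7144\right) \left(- \frac{1}{25185}\right) + \frac{1}{9369756} = \frac{7144}{25185} + \frac{1}{9369756} = \frac{22312520683}{78659101620}$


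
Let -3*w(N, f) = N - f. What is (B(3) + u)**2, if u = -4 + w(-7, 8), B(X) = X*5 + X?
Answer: 361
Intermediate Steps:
w(N, f) = -N/3 + f/3 (w(N, f) = -(N - f)/3 = -N/3 + f/3)
B(X) = 6*X (B(X) = 5*X + X = 6*X)
u = 1 (u = -4 + (-1/3*(-7) + (1/3)*8) = -4 + (7/3 + 8/3) = -4 + 5 = 1)
(B(3) + u)**2 = (6*3 + 1)**2 = (18 + 1)**2 = 19**2 = 361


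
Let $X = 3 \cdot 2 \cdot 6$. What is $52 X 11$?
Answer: $20592$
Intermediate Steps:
$X = 36$ ($X = 6 \cdot 6 = 36$)
$52 X 11 = 52 \cdot 36 \cdot 11 = 1872 \cdot 11 = 20592$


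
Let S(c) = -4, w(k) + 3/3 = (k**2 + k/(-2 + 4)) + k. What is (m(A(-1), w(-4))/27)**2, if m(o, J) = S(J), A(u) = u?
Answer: 16/729 ≈ 0.021948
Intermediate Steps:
w(k) = -1 + k**2 + 3*k/2 (w(k) = -1 + ((k**2 + k/(-2 + 4)) + k) = -1 + ((k**2 + k/2) + k) = -1 + (k**2 + 3*k/2) = -1 + k**2 + 3*k/2)
m(o, J) = -4
(m(A(-1), w(-4))/27)**2 = (-4/27)**2 = 16/729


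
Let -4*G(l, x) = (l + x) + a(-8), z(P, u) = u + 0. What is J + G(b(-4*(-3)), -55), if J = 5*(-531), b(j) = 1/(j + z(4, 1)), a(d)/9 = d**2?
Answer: -72417/26 ≈ -2785.3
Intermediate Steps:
z(P, u) = u
a(d) = 9*d**2
b(j) = 1/(1 + j) (b(j) = 1/(j + 1) = 1/(1 + j))
G(l, x) = -144 - l/4 - x/4 (G(l, x) = -((l + x) + 9*(-8)**2)/4 = -((l + x) + 9*64)/4 = -((l + x) + 576)/4 = -(576 + l + x)/4 = -144 - l/4 - x/4)
J = -2655
J + G(b(-4*(-3)), -55) = -2655 + (-144 - 1/(4*(1 - 4*(-3))) - 1/4*(-55)) = -2655 + (-144 - 1/(4*(1 + 12)) + 55/4) = -2655 + (-144 - 1/4/13 + 55/4) = -2655 + (-144 - 1/4*1/13 + 55/4) = -2655 + (-144 - 1/52 + 55/4) = -2655 - 3387/26 = -72417/26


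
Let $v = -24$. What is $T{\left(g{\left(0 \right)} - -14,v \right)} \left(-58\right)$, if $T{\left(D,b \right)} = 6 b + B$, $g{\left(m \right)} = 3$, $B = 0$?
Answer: $8352$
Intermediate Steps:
$T{\left(D,b \right)} = 6 b$ ($T{\left(D,b \right)} = 6 b + 0 = 6 b$)
$T{\left(g{\left(0 \right)} - -14,v \right)} \left(-58\right) = 6 \left(-24\right) \left(-58\right) = \left(-144\right) \left(-58\right) = 8352$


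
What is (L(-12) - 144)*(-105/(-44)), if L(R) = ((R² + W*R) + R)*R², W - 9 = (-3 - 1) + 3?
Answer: 132300/11 ≈ 12027.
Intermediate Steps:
W = 8 (W = 9 + ((-3 - 1) + 3) = 9 + (-4 + 3) = 9 - 1 = 8)
L(R) = R²*(R² + 9*R) (L(R) = ((R² + 8*R) + R)*R² = (R² + 9*R)*R² = R²*(R² + 9*R))
(L(-12) - 144)*(-105/(-44)) = ((-12)³*(9 - 12) - 144)*(-105/(-44)) = (-1728*(-3) - 144)*(-105*(-1/44)) = (5184 - 144)*(105/44) = 5040*(105/44) = 132300/11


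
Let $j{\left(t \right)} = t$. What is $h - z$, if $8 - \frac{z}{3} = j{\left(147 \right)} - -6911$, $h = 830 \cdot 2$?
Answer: $22810$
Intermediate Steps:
$h = 1660$
$z = -21150$ ($z = 24 - 3 \left(147 - -6911\right) = 24 - 3 \left(147 + 6911\right) = 24 - 21174 = -21150$)
$h - z = 1660 - -21150 = 1660 + 21150 = 22810$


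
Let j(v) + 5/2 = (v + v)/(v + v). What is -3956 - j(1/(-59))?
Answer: -7909/2 ≈ -3954.5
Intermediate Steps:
j(v) = -3/2 (j(v) = -5/2 + (v + v)/(v + v) = -5/2 + (2*v)/((2*v)) = -5/2 + (2*v)*(1/(2*v)) = -5/2 + 1 = -3/2)
-3956 - j(1/(-59)) = -3956 - 1*(-3/2) = -3956 + 3/2 = -7909/2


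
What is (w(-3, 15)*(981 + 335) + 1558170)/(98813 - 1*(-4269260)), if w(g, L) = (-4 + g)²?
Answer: 1622654/4368073 ≈ 0.37148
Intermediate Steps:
(w(-3, 15)*(981 + 335) + 1558170)/(98813 - 1*(-4269260)) = ((-4 - 3)²*(981 + 335) + 1558170)/(98813 - 1*(-4269260)) = ((-7)²*1316 + 1558170)/(98813 + 4269260) = (49*1316 + 1558170)/4368073 = (64484 + 1558170)*(1/4368073) = 1622654*(1/4368073) = 1622654/4368073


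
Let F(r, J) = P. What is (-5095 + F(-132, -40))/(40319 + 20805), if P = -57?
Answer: -184/2183 ≈ -0.084288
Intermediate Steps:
F(r, J) = -57
(-5095 + F(-132, -40))/(40319 + 20805) = (-5095 - 57)/(40319 + 20805) = -5152/61124 = -5152*1/61124 = -184/2183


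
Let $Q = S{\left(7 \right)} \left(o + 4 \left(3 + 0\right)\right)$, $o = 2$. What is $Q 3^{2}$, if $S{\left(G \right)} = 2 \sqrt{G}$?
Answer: $252 \sqrt{7} \approx 666.73$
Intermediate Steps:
$Q = 28 \sqrt{7}$ ($Q = 2 \sqrt{7} \left(2 + 4 \left(3 + 0\right)\right) = 2 \sqrt{7} \left(2 + 4 \cdot 3\right) = 2 \sqrt{7} \left(2 + 12\right) = 2 \sqrt{7} \cdot 14 = 28 \sqrt{7} \approx 74.081$)
$Q 3^{2} = 28 \sqrt{7} \cdot 3^{2} = 28 \sqrt{7} \cdot 9 = 252 \sqrt{7}$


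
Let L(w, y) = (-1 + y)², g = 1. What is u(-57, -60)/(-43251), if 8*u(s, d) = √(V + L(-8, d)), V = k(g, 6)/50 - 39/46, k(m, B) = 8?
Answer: -√196804514/79581840 ≈ -0.00017628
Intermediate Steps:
V = -791/1150 (V = 8/50 - 39/46 = 8*(1/50) - 39*1/46 = 4/25 - 39/46 = -791/1150 ≈ -0.68783)
u(s, d) = √(-791/1150 + (-1 + d)²)/8
u(-57, -60)/(-43251) = (√(-36386 + 52900*(-1 - 60)²)/1840)/(-43251) = (√(-36386 + 52900*(-61)²)/1840)*(-1/43251) = (√(-36386 + 52900*3721)/1840)*(-1/43251) = (√(-36386 + 196840900)/1840)*(-1/43251) = (√196804514/1840)*(-1/43251) = -√196804514/79581840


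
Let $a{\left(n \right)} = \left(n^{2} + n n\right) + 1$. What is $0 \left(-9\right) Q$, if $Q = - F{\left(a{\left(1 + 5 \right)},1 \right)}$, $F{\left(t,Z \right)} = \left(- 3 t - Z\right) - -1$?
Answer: $0$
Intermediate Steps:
$a{\left(n \right)} = 1 + 2 n^{2}$ ($a{\left(n \right)} = \left(n^{2} + n^{2}\right) + 1 = 2 n^{2} + 1 = 1 + 2 n^{2}$)
$F{\left(t,Z \right)} = 1 - Z - 3 t$ ($F{\left(t,Z \right)} = \left(- Z - 3 t\right) + 1 = 1 - Z - 3 t$)
$Q = 219$ ($Q = - (1 - 1 - 3 \left(1 + 2 \left(1 + 5\right)^{2}\right)) = - (1 - 1 - 3 \left(1 + 2 \cdot 6^{2}\right)) = - (1 - 1 - 3 \left(1 + 2 \cdot 36\right)) = - (1 - 1 - 3 \left(1 + 72\right)) = - (1 - 1 - 219) = \left(-1\right) \left(-219\right) = 219$)
$0 \left(-9\right) Q = 0 \left(-9\right) 219 = 0 \cdot 219 = 0$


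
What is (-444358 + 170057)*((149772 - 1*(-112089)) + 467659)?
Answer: -200108065520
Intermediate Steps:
(-444358 + 170057)*((149772 - 1*(-112089)) + 467659) = -274301*((149772 + 112089) + 467659) = -274301*(261861 + 467659) = -274301*729520 = -200108065520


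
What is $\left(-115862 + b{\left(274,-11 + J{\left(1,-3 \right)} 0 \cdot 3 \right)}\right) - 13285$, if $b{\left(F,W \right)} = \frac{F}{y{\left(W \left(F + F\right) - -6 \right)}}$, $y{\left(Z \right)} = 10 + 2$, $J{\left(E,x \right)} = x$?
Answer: $- \frac{774745}{6} \approx -1.2912 \cdot 10^{5}$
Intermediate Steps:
$y{\left(Z \right)} = 12$
$b{\left(F,W \right)} = \frac{F}{12}$
$\left(-115862 + b{\left(274,-11 + J{\left(1,-3 \right)} 0 \cdot 3 \right)}\right) - 13285 = \left(-115862 + \frac{1}{12} \cdot 274\right) - 13285 = \left(-115862 + \frac{137}{6}\right) - 13285 = - \frac{695035}{6} - 13285 = - \frac{774745}{6}$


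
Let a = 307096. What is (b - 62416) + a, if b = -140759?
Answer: 103921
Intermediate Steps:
(b - 62416) + a = (-140759 - 62416) + 307096 = -203175 + 307096 = 103921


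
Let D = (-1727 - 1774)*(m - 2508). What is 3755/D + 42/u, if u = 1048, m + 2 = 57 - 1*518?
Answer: 220398511/5450370804 ≈ 0.040437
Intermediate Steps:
m = -463 (m = -2 + (57 - 1*518) = -2 + (57 - 518) = -2 - 461 = -463)
D = 10401471 (D = (-1727 - 1774)*(-463 - 2508) = -3501*(-2971) = 10401471)
3755/D + 42/u = 3755/10401471 + 42/1048 = 3755*(1/10401471) + 42*(1/1048) = 3755/10401471 + 21/524 = 220398511/5450370804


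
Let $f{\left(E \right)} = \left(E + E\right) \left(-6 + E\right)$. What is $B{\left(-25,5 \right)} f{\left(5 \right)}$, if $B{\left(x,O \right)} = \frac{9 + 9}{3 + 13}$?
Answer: $- \frac{45}{4} \approx -11.25$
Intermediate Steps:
$B{\left(x,O \right)} = \frac{9}{8}$ ($B{\left(x,O \right)} = \frac{18}{16} = 18 \cdot \frac{1}{16} = \frac{9}{8}$)
$f{\left(E \right)} = 2 E \left(-6 + E\right)$
$B{\left(-25,5 \right)} f{\left(5 \right)} = \frac{9 \cdot 2 \cdot 5 \left(-6 + 5\right)}{8} = \frac{9 \cdot 2 \cdot 5 \left(-1\right)}{8} = \frac{9}{8} \left(-10\right) = - \frac{45}{4}$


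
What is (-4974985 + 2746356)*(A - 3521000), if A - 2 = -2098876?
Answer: 12524614172746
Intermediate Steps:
A = -2098874 (A = 2 - 2098876 = -2098874)
(-4974985 + 2746356)*(A - 3521000) = (-4974985 + 2746356)*(-2098874 - 3521000) = -2228629*(-5619874) = 12524614172746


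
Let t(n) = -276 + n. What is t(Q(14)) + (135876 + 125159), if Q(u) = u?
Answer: 260773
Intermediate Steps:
t(Q(14)) + (135876 + 125159) = (-276 + 14) + (135876 + 125159) = -262 + 261035 = 260773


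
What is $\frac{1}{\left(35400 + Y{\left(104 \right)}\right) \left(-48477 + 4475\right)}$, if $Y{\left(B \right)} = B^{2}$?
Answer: $- \frac{1}{2033596432} \approx -4.9174 \cdot 10^{-10}$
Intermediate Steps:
$\frac{1}{\left(35400 + Y{\left(104 \right)}\right) \left(-48477 + 4475\right)} = \frac{1}{\left(35400 + 104^{2}\right) \left(-48477 + 4475\right)} = \frac{1}{\left(35400 + 10816\right) \left(-44002\right)} = \frac{1}{46216 \left(-44002\right)} = \frac{1}{-2033596432} = - \frac{1}{2033596432}$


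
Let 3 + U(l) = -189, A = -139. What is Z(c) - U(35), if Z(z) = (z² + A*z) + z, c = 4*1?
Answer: -344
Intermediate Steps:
U(l) = -192 (U(l) = -3 - 189 = -192)
c = 4
Z(z) = z² - 138*z (Z(z) = (z² - 139*z) + z = z² - 138*z)
Z(c) - U(35) = 4*(-138 + 4) - 1*(-192) = 4*(-134) + 192 = -536 + 192 = -344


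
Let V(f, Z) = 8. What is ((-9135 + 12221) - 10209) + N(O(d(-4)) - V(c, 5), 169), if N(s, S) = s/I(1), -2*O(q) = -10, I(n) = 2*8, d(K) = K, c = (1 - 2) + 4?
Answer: -113971/16 ≈ -7123.2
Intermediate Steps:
c = 3 (c = -1 + 4 = 3)
I(n) = 16
O(q) = 5 (O(q) = -½*(-10) = 5)
N(s, S) = s/16
((-9135 + 12221) - 10209) + N(O(d(-4)) - V(c, 5), 169) = ((-9135 + 12221) - 10209) + (5 - 1*8)/16 = (3086 - 10209) + (5 - 8)/16 = -7123 + (1/16)*(-3) = -7123 - 3/16 = -113971/16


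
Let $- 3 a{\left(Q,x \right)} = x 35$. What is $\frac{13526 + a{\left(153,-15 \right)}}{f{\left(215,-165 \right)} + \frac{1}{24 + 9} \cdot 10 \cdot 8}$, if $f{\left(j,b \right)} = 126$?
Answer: $\frac{452133}{4238} \approx 106.69$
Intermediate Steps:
$a{\left(Q,x \right)} = - \frac{35 x}{3}$ ($a{\left(Q,x \right)} = - \frac{x 35}{3} = - \frac{35 x}{3}$)
$\frac{13526 + a{\left(153,-15 \right)}}{f{\left(215,-165 \right)} + \frac{1}{24 + 9} \cdot 10 \cdot 8} = \frac{13526 - -175}{126 + \frac{1}{24 + 9} \cdot 10 \cdot 8} = \frac{13526 + 175}{126 + \frac{1}{33} \cdot 10 \cdot 8} = \frac{13701}{126 + \frac{1}{33} \cdot 10 \cdot 8} = \frac{13701}{126 + \frac{10}{33} \cdot 8} = \frac{13701}{126 + \frac{80}{33}} = \frac{13701}{\frac{4238}{33}} = 13701 \cdot \frac{33}{4238} = \frac{452133}{4238}$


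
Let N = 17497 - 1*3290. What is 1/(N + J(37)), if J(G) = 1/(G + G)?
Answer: 74/1051319 ≈ 7.0388e-5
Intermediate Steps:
N = 14207 (N = 17497 - 3290 = 14207)
J(G) = 1/(2*G)
1/(N + J(37)) = 1/(14207 + (½)/37) = 1/(14207 + (½)*(1/37)) = 1/(14207 + 1/74) = 1/(1051319/74) = 74/1051319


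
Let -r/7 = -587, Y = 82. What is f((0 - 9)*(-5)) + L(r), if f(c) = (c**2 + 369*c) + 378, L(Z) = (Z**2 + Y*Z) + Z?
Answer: 17243936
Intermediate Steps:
r = 4109 (r = -7*(-587) = 4109)
L(Z) = Z**2 + 83*Z (L(Z) = (Z**2 + 82*Z) + Z = Z**2 + 83*Z)
f(c) = 378 + c**2 + 369*c
f((0 - 9)*(-5)) + L(r) = (378 + ((0 - 9)*(-5))**2 + 369*((0 - 9)*(-5))) + 4109*(83 + 4109) = (378 + (-9*(-5))**2 + 369*(-9*(-5))) + 4109*4192 = (378 + 45**2 + 369*45) + 17224928 = (378 + 2025 + 16605) + 17224928 = 19008 + 17224928 = 17243936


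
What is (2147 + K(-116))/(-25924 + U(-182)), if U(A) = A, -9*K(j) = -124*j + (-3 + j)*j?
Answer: 985/26106 ≈ 0.037731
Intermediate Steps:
K(j) = 124*j/9 - j*(-3 + j)/9 (K(j) = -(-124*j + (-3 + j)*j)/9 = -(-124*j + j*(-3 + j))/9 = 124*j/9 - j*(-3 + j)/9)
(2147 + K(-116))/(-25924 + U(-182)) = (2147 + (⅑)*(-116)*(127 - 1*(-116)))/(-25924 - 182) = (2147 + (⅑)*(-116)*(127 + 116))/(-26106) = (2147 + (⅑)*(-116)*243)*(-1/26106) = (2147 - 3132)*(-1/26106) = -985*(-1/26106) = 985/26106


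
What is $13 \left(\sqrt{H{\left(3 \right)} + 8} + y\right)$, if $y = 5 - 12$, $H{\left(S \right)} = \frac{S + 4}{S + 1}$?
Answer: $-91 + \frac{13 \sqrt{39}}{2} \approx -50.408$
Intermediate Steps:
$H{\left(S \right)} = \frac{4 + S}{1 + S}$
$y = -7$ ($y = 5 - 12 = -7$)
$13 \left(\sqrt{H{\left(3 \right)} + 8} + y\right) = 13 \left(\sqrt{\frac{4 + 3}{1 + 3} + 8} - 7\right) = 13 \left(\sqrt{\frac{1}{4} \cdot 7 + 8} - 7\right) = 13 \left(\sqrt{\frac{7}{4} + 8} - 7\right) = 13 \left(\sqrt{\frac{39}{4}} - 7\right) = 13 \left(\frac{\sqrt{39}}{2} - 7\right) = 13 \left(-7 + \frac{\sqrt{39}}{2}\right) = -91 + \frac{13 \sqrt{39}}{2}$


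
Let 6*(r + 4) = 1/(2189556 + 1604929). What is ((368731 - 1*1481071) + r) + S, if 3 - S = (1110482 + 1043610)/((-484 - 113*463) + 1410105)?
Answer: -1909618615136431891/1716754026490 ≈ -1.1123e+6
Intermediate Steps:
r = -91067639/22766910 (r = -4 + 1/(6*(2189556 + 1604929)) = -4 + (⅙)/3794485 = -4 + (⅙)*(1/3794485) = -4 + 1/22766910 = -91067639/22766910 ≈ -4.0000)
S = 958907/678651 (S = 3 - (1110482 + 1043610)/((-484 - 113*463) + 1410105) = 3 - 2154092/((-484 - 52319) + 1410105) = 3 - 2154092/(-52803 + 1410105) = 3 - 2154092/1357302 = 3 - 1*1077046/678651 = 3 - 1077046/678651 = 958907/678651 ≈ 1.4130)
((368731 - 1*1481071) + r) + S = ((368731 - 1*1481071) - 91067639/22766910) + 958907/678651 = ((368731 - 1481071) - 91067639/22766910) + 958907/678651 = (-1112340 - 91067639/22766910) + 958907/678651 = -25324635737039/22766910 + 958907/678651 = -1909618615136431891/1716754026490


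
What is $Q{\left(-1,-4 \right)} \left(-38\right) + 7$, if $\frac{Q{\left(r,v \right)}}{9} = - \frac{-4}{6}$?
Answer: $-221$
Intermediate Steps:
$Q{\left(r,v \right)} = 6$ ($Q{\left(r,v \right)} = 9 \left(- \frac{-4}{6}\right) = 9 \left(\left(-1\right) \left(- \frac{2}{3}\right)\right) = 9 \cdot \frac{2}{3} = 6$)
$Q{\left(-1,-4 \right)} \left(-38\right) + 7 = 6 \left(-38\right) + 7 = -228 + 7 = -221$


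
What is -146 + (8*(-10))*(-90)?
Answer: 7054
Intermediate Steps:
-146 + (8*(-10))*(-90) = -146 - 80*(-90) = -146 + 7200 = 7054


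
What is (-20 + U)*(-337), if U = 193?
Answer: -58301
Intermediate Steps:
(-20 + U)*(-337) = (-20 + 193)*(-337) = 173*(-337) = -58301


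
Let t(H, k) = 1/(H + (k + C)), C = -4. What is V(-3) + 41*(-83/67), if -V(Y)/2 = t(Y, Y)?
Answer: -16948/335 ≈ -50.591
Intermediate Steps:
t(H, k) = 1/(-4 + H + k) (t(H, k) = 1/(H + (k - 4)) = 1/(H + (-4 + k)) = 1/(-4 + H + k))
V(Y) = -2/(-4 + 2*Y) (V(Y) = -2/(-4 + Y + Y) = -2/(-4 + 2*Y))
V(-3) + 41*(-83/67) = -1/(-2 - 3) + 41*(-83/67) = -1/(-5) + 41*(-83*1/67) = -1*(-1/5) + 41*(-83/67) = 1/5 - 3403/67 = -16948/335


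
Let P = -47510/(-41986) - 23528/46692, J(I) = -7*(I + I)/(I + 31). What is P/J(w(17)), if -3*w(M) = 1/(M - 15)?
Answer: 28455088465/3430718046 ≈ 8.2942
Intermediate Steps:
w(M) = -1/(3*(-15 + M)) (w(M) = -1/(3*(M - 15)) = -1/(3*(-15 + M)))
J(I) = -14*I/(31 + I) (J(I) = -7*2*I/(31 + I) = -14*I/(31 + I))
P = 153811289/245051289 (P = -47510*(-1/41986) - 23528*1/46692 = 23755/20993 - 5882/11673 = 153811289/245051289 ≈ 0.62767)
P/J(w(17)) = 153811289/(245051289*((-14*(-1/(-45 + 3*17))/(31 - 1/(-45 + 3*17))))) = 153811289/(245051289*((-14*(-1/(-45 + 51))/(31 - 1/(-45 + 51))))) = 153811289/(245051289*((-14*(-1/6)/(31 - 1/6)))) = 153811289/(245051289*((-14*(-1/6)/185/6))) = 153811289/(245051289*((-14*(-1/6)*6/185))) = 153811289/(245051289*(14/185)) = (153811289/245051289)*(185/14) = 28455088465/3430718046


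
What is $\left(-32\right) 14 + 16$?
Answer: $-432$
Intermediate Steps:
$\left(-32\right) 14 + 16 = -448 + 16 = -432$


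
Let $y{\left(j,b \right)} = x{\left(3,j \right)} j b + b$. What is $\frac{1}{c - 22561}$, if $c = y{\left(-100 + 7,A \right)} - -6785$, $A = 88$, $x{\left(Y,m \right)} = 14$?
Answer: $- \frac{1}{130264} \approx -7.6767 \cdot 10^{-6}$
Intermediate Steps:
$y{\left(j,b \right)} = b + 14 b j$ ($y{\left(j,b \right)} = 14 j b + b = 14 b j + b = b + 14 b j$)
$c = -107703$ ($c = 88 \left(1 + 14 \left(-100 + 7\right)\right) - -6785 = 88 \left(1 + 14 \left(-93\right)\right) + 6785 = 88 \left(1 - 1302\right) + 6785 = 88 \left(-1301\right) + 6785 = -114488 + 6785 = -107703$)
$\frac{1}{c - 22561} = \frac{1}{-107703 - 22561} = \frac{1}{-130264} = - \frac{1}{130264}$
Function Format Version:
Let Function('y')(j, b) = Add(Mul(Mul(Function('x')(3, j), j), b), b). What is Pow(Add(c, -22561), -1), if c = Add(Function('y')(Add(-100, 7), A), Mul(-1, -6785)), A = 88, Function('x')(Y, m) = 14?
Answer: Rational(-1, 130264) ≈ -7.6767e-6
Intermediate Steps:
Function('y')(j, b) = Add(b, Mul(14, b, j)) (Function('y')(j, b) = Add(Mul(Mul(14, j), b), b) = Add(Mul(14, b, j), b) = Add(b, Mul(14, b, j)))
c = -107703 (c = Add(Mul(88, Add(1, Mul(14, Add(-100, 7)))), Mul(-1, -6785)) = Add(Mul(88, Add(1, Mul(14, -93))), 6785) = Add(Mul(88, Add(1, -1302)), 6785) = Add(Mul(88, -1301), 6785) = Add(-114488, 6785) = -107703)
Pow(Add(c, -22561), -1) = Pow(Add(-107703, -22561), -1) = Pow(-130264, -1) = Rational(-1, 130264)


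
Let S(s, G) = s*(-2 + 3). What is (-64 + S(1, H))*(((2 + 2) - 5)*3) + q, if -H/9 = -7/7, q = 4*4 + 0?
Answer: 205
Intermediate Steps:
q = 16 (q = 16 + 0 = 16)
H = 9 (H = -(-63)/7 = -9*(-1) = 9)
S(s, G) = s (S(s, G) = s*1 = s)
(-64 + S(1, H))*(((2 + 2) - 5)*3) + q = (-64 + 1)*(((2 + 2) - 5)*3) + 16 = -63*(4 - 5)*3 + 16 = -(-63)*3 + 16 = -63*(-3) + 16 = 189 + 16 = 205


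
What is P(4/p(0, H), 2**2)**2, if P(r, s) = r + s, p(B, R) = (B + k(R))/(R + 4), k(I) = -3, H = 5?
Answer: 64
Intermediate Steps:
p(B, R) = (-3 + B)/(4 + R) (p(B, R) = (B - 3)/(R + 4) = (-3 + B)/(4 + R))
P(4/p(0, H), 2**2)**2 = (4/(((-3 + 0)/(4 + 5))) + 2**2)**2 = (4/((-3/9)) + 4)**2 = (4/(((1/9)*(-3))) + 4)**2 = (4/(-1/3) + 4)**2 = (4*(-3) + 4)**2 = (-12 + 4)**2 = (-8)**2 = 64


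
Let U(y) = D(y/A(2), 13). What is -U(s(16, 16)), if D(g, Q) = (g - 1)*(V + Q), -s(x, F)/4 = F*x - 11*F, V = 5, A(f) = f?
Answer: 2898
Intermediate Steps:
s(x, F) = 44*F - 4*F*x (s(x, F) = -4*(F*x - 11*F) = -4*(-11*F + F*x) = 44*F - 4*F*x)
D(g, Q) = (-1 + g)*(5 + Q) (D(g, Q) = (g - 1)*(5 + Q) = (-1 + g)*(5 + Q))
U(y) = -18 + 9*y (U(y) = -5 - 1*13 + 5*(y/2) + 13*(y/2) = -5 - 13 + 5*(y*(1/2)) + 13*(y*(1/2)) = -5 - 13 + 5*(y/2) + 13*(y/2) = -5 - 13 + 5*y/2 + 13*y/2 = -18 + 9*y)
-U(s(16, 16)) = -(-18 + 9*(4*16*(11 - 1*16))) = -(-18 + 9*(4*16*(11 - 16))) = -(-18 + 9*(4*16*(-5))) = -(-18 + 9*(-320)) = -(-18 - 2880) = -1*(-2898) = 2898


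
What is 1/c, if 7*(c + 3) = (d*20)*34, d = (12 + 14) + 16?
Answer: 1/4077 ≈ 0.00024528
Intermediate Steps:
d = 42 (d = 26 + 16 = 42)
c = 4077 (c = -3 + ((42*20)*34)/7 = -3 + (840*34)/7 = -3 + (1/7)*28560 = -3 + 4080 = 4077)
1/c = 1/4077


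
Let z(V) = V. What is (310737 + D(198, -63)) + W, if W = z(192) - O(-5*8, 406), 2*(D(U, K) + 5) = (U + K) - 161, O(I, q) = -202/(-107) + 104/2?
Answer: 33261711/107 ≈ 3.1086e+5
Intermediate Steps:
O(I, q) = 5766/107 (O(I, q) = -202*(-1/107) + 104*(1/2) = 202/107 + 52 = 5766/107)
D(U, K) = -171/2 + K/2 + U/2 (D(U, K) = -5 + ((U + K) - 161)/2 = -5 + ((K + U) - 161)/2 = -5 + (-161 + K + U)/2 = -5 + (-161/2 + K/2 + U/2) = -171/2 + K/2 + U/2)
W = 14778/107 (W = 192 - 1*5766/107 = 192 - 5766/107 = 14778/107 ≈ 138.11)
(310737 + D(198, -63)) + W = (310737 + (-171/2 + (1/2)*(-63) + (1/2)*198)) + 14778/107 = (310737 + (-171/2 - 63/2 + 99)) + 14778/107 = (310737 - 18) + 14778/107 = 310719 + 14778/107 = 33261711/107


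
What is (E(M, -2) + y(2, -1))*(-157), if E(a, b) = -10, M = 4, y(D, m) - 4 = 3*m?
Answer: 1413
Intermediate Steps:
y(D, m) = 4 + 3*m
(E(M, -2) + y(2, -1))*(-157) = (-10 + (4 + 3*(-1)))*(-157) = (-10 + (4 - 3))*(-157) = (-10 + 1)*(-157) = -9*(-157) = 1413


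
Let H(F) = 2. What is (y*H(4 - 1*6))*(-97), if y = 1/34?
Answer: -97/17 ≈ -5.7059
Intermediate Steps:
y = 1/34 ≈ 0.029412
(y*H(4 - 1*6))*(-97) = ((1/34)*2)*(-97) = (1/17)*(-97) = -97/17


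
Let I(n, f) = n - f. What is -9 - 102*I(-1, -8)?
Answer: -723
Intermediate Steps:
-9 - 102*I(-1, -8) = -9 - 102*(-1 - 1*(-8)) = -9 - 102*(-1 + 8) = -9 - 102*7 = -9 - 714 = -723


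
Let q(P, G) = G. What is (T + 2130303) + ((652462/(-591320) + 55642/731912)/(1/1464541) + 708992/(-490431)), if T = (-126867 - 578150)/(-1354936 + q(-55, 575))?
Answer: 2810329484769637465300054814/4491731784843724241085 ≈ 6.2567e+5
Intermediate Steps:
T = 705017/1354361 (T = (-126867 - 578150)/(-1354936 + 575) = -705017/(-1354361) = -705017*(-1/1354361) = 705017/1354361 ≈ 0.52055)
(T + 2130303) + ((652462/(-591320) + 55642/731912)/(1/1464541) + 708992/(-490431)) = (705017/1354361 + 2130303) + ((652462/(-591320) + 55642/731912)/(1/1464541) + 708992/(-490431)) = 2885200006400/1354361 + ((652462*(-1/591320) + 55642*(1/731912))/(1/1464541) + 708992*(-1/490431)) = 2885200006400/1354361 + ((-326231/295660 + 27821/365956)*1464541 - 708992/490431) = 2885200006400/1354361 + (-6947539686/6762409435*1464541 - 708992/490431) = 2885200006400/1354361 + (-10174956719274126/6762409435 - 708992/490431) = 2885200006400/1354361 - 4990118993284519027826/3316495221616485 = 2810329484769637465300054814/4491731784843724241085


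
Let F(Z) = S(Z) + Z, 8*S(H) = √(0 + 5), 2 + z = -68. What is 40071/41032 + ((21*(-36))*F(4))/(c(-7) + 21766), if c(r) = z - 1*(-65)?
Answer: 747904263/892897352 - 189*√5/43522 ≈ 0.82790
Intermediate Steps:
z = -70 (z = -2 - 68 = -70)
S(H) = √5/8 (S(H) = √(0 + 5)/8 = √5/8)
c(r) = -5 (c(r) = -70 - 1*(-65) = -70 + 65 = -5)
F(Z) = Z + √5/8 (F(Z) = √5/8 + Z = Z + √5/8)
40071/41032 + ((21*(-36))*F(4))/(c(-7) + 21766) = 40071/41032 + ((21*(-36))*(4 + √5/8))/(-5 + 21766) = 40071*(1/41032) - 756*(4 + √5/8)/21761 = 40071/41032 + (-3024 - 189*√5/2)*(1/21761) = 40071/41032 + (-3024/21761 - 189*√5/43522) = 747904263/892897352 - 189*√5/43522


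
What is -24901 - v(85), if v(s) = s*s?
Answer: -32126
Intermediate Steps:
v(s) = s²
-24901 - v(85) = -24901 - 1*85² = -24901 - 1*7225 = -24901 - 7225 = -32126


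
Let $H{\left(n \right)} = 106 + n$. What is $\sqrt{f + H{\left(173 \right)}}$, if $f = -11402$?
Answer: $7 i \sqrt{227} \approx 105.47 i$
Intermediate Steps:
$\sqrt{f + H{\left(173 \right)}} = \sqrt{-11402 + \left(106 + 173\right)} = \sqrt{-11402 + 279} = \sqrt{-11123} = 7 i \sqrt{227}$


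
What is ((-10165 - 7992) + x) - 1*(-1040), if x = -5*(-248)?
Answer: -15877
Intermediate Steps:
x = 1240
((-10165 - 7992) + x) - 1*(-1040) = ((-10165 - 7992) + 1240) - 1*(-1040) = (-18157 + 1240) + 1040 = -16917 + 1040 = -15877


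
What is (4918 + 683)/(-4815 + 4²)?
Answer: -5601/4799 ≈ -1.1671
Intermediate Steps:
(4918 + 683)/(-4815 + 4²) = 5601/(-4815 + 16) = 5601/(-4799) = 5601*(-1/4799) = -5601/4799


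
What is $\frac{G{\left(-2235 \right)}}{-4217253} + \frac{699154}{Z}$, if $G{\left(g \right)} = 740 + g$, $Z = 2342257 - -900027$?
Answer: $\frac{1476678259271}{6836765962926} \approx 0.21599$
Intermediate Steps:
$Z = 3242284$ ($Z = 2342257 + 900027 = 3242284$)
$\frac{G{\left(-2235 \right)}}{-4217253} + \frac{699154}{Z} = \frac{740 - 2235}{-4217253} + \frac{699154}{3242284} = \left(-1495\right) \left(- \frac{1}{4217253}\right) + 699154 \cdot \frac{1}{3242284} = \frac{1495}{4217253} + \frac{349577}{1621142} = \frac{1476678259271}{6836765962926}$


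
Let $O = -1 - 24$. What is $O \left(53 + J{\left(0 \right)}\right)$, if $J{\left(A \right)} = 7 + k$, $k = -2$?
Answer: $-1450$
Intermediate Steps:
$J{\left(A \right)} = 5$ ($J{\left(A \right)} = 7 - 2 = 5$)
$O = -25$ ($O = -1 - 24 = -25$)
$O \left(53 + J{\left(0 \right)}\right) = - 25 \left(53 + 5\right) = \left(-25\right) 58 = -1450$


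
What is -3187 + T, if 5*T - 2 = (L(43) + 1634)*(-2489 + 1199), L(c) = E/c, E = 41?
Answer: -2125023/5 ≈ -4.2500e+5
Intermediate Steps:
L(c) = 41/c
T = -2109088/5 (T = 2/5 + ((41/43 + 1634)*(-2489 + 1199))/5 = 2/5 + ((41*(1/43) + 1634)*(-1290))/5 = 2/5 + ((41/43 + 1634)*(-1290))/5 = 2/5 + ((70303/43)*(-1290))/5 = 2/5 + (1/5)*(-2109090) = 2/5 - 421818 = -2109088/5 ≈ -4.2182e+5)
-3187 + T = -3187 - 2109088/5 = -2125023/5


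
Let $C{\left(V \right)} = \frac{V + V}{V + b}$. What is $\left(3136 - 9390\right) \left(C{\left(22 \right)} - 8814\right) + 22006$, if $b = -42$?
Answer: $\frac{275792604}{5} \approx 5.5159 \cdot 10^{7}$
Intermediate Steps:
$C{\left(V \right)} = \frac{2 V}{-42 + V}$ ($C{\left(V \right)} = \frac{V + V}{V - 42} = \frac{2 V}{-42 + V}$)
$\left(3136 - 9390\right) \left(C{\left(22 \right)} - 8814\right) + 22006 = \left(3136 - 9390\right) \left(2 \cdot 22 \frac{1}{-42 + 22} - 8814\right) + 22006 = - 6254 \left(2 \cdot 22 \frac{1}{-20} - 8814\right) + 22006 = - 6254 \left(2 \cdot 22 \left(- \frac{1}{20}\right) - 8814\right) + 22006 = - 6254 \left(- \frac{11}{5} - 8814\right) + 22006 = \left(-6254\right) \left(- \frac{44081}{5}\right) + 22006 = \frac{275682574}{5} + 22006 = \frac{275792604}{5}$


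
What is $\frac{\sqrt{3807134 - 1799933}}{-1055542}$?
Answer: $- \frac{\sqrt{2007201}}{1055542} \approx -0.0013422$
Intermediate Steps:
$\frac{\sqrt{3807134 - 1799933}}{-1055542} = \sqrt{2007201} \left(- \frac{1}{1055542}\right) = - \frac{\sqrt{2007201}}{1055542}$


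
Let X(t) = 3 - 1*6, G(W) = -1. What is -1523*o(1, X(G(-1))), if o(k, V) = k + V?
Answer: 3046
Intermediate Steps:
X(t) = -3 (X(t) = 3 - 6 = -3)
o(k, V) = V + k
-1523*o(1, X(G(-1))) = -1523*(-3 + 1) = -1523*(-2) = 3046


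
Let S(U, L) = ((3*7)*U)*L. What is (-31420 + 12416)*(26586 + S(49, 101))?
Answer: -2480307060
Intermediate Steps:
S(U, L) = 21*L*U (S(U, L) = (21*U)*L = 21*L*U)
(-31420 + 12416)*(26586 + S(49, 101)) = (-31420 + 12416)*(26586 + 21*101*49) = -19004*(26586 + 103929) = -19004*130515 = -2480307060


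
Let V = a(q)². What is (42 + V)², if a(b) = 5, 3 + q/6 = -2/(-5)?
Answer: 4489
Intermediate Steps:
q = -78/5 (q = -18 + 6*(-2/(-5)) = -18 + 6*(-2*(-⅕)) = -18 + 6*(⅖) = -18 + 12/5 = -78/5 ≈ -15.600)
V = 25 (V = 5² = 25)
(42 + V)² = (42 + 25)² = 67² = 4489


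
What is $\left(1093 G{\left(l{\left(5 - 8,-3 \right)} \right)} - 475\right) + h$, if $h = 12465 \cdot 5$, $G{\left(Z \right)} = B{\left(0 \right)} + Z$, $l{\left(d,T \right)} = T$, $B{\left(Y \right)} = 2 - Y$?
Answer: $60757$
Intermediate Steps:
$G{\left(Z \right)} = 2 + Z$ ($G{\left(Z \right)} = \left(2 - 0\right) + Z = \left(2 + 0\right) + Z = 2 + Z$)
$h = 62325$
$\left(1093 G{\left(l{\left(5 - 8,-3 \right)} \right)} - 475\right) + h = \left(1093 \left(2 - 3\right) - 475\right) + 62325 = \left(1093 \left(-1\right) - 475\right) + 62325 = \left(-1093 - 475\right) + 62325 = -1568 + 62325 = 60757$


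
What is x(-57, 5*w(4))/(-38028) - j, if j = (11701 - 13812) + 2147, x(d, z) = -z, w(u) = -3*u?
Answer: -114089/3169 ≈ -36.002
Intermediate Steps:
j = 36 (j = -2111 + 2147 = 36)
x(-57, 5*w(4))/(-38028) - j = -5*(-3*4)/(-38028) - 1*36 = -5*(-12)*(-1/38028) - 36 = -1*(-60)*(-1/38028) - 36 = 60*(-1/38028) - 36 = -5/3169 - 36 = -114089/3169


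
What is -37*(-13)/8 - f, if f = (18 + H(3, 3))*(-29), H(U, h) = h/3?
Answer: 4889/8 ≈ 611.13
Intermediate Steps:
H(U, h) = h/3 (H(U, h) = h*(1/3) = h/3)
f = -551 (f = (18 + (1/3)*3)*(-29) = (18 + 1)*(-29) = 19*(-29) = -551)
-37*(-13)/8 - f = -37*(-13)/8 - 1*(-551) = 481*(1/8) + 551 = 481/8 + 551 = 4889/8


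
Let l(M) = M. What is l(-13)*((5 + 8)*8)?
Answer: -1352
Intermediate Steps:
l(-13)*((5 + 8)*8) = -13*(5 + 8)*8 = -169*8 = -13*104 = -1352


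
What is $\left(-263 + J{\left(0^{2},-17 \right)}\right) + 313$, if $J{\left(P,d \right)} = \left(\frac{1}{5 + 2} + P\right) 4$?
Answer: $\frac{354}{7} \approx 50.571$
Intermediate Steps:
$J{\left(P,d \right)} = \frac{4}{7} + 4 P$ ($J{\left(P,d \right)} = \left(\frac{1}{7} + P\right) 4 = \frac{4}{7} + 4 P$)
$\left(-263 + J{\left(0^{2},-17 \right)}\right) + 313 = \left(-263 + \left(\frac{4}{7} + 4 \cdot 0^{2}\right)\right) + 313 = \left(-263 + \left(\frac{4}{7} + 4 \cdot 0\right)\right) + 313 = \left(-263 + \left(\frac{4}{7} + 0\right)\right) + 313 = \left(-263 + \frac{4}{7}\right) + 313 = - \frac{1837}{7} + 313 = \frac{354}{7}$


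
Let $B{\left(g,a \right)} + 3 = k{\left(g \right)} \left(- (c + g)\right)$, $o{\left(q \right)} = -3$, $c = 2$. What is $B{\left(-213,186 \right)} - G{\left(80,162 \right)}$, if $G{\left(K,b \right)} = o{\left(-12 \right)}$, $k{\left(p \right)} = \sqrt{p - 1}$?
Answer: $211 i \sqrt{214} \approx 3086.7 i$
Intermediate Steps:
$k{\left(p \right)} = \sqrt{-1 + p}$
$G{\left(K,b \right)} = -3$
$B{\left(g,a \right)} = -3 + \sqrt{-1 + g} \left(-2 - g\right)$ ($B{\left(g,a \right)} = -3 + \sqrt{-1 + g} \left(- (2 + g)\right) = -3 + \sqrt{-1 + g} \left(-2 - g\right)$)
$B{\left(-213,186 \right)} - G{\left(80,162 \right)} = \left(-3 - 2 \sqrt{-1 - 213} - - 213 \sqrt{-1 - 213}\right) - -3 = \left(-3 - 2 \sqrt{-214} - - 213 \sqrt{-214}\right) + 3 = \left(-3 - 2 i \sqrt{214} - - 213 i \sqrt{214}\right) + 3 = \left(-3 - 2 i \sqrt{214} + 213 i \sqrt{214}\right) + 3 = \left(-3 + 211 i \sqrt{214}\right) + 3 = 211 i \sqrt{214}$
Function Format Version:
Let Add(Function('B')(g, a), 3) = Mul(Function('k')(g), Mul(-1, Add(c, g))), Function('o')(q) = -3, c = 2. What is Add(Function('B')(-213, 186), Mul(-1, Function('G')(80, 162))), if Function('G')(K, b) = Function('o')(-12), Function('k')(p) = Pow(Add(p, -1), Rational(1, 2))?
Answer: Mul(211, I, Pow(214, Rational(1, 2))) ≈ Mul(3086.7, I)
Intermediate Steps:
Function('k')(p) = Pow(Add(-1, p), Rational(1, 2))
Function('G')(K, b) = -3
Function('B')(g, a) = Add(-3, Mul(Pow(Add(-1, g), Rational(1, 2)), Add(-2, Mul(-1, g)))) (Function('B')(g, a) = Add(-3, Mul(Pow(Add(-1, g), Rational(1, 2)), Mul(-1, Add(2, g)))) = Add(-3, Mul(Pow(Add(-1, g), Rational(1, 2)), Add(-2, Mul(-1, g)))))
Add(Function('B')(-213, 186), Mul(-1, Function('G')(80, 162))) = Add(Add(-3, Mul(-2, Pow(Add(-1, -213), Rational(1, 2))), Mul(-1, -213, Pow(Add(-1, -213), Rational(1, 2)))), Mul(-1, -3)) = Add(Add(-3, Mul(-2, Pow(-214, Rational(1, 2))), Mul(-1, -213, Pow(-214, Rational(1, 2)))), 3) = Add(Add(-3, Mul(-2, Mul(I, Pow(214, Rational(1, 2)))), Mul(-1, -213, Mul(I, Pow(214, Rational(1, 2))))), 3) = Add(Add(-3, Mul(-2, I, Pow(214, Rational(1, 2))), Mul(213, I, Pow(214, Rational(1, 2)))), 3) = Add(Add(-3, Mul(211, I, Pow(214, Rational(1, 2)))), 3) = Mul(211, I, Pow(214, Rational(1, 2)))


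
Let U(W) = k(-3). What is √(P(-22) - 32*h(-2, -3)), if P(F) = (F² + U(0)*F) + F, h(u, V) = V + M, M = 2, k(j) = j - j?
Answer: √494 ≈ 22.226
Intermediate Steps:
k(j) = 0
U(W) = 0
h(u, V) = 2 + V (h(u, V) = V + 2 = 2 + V)
P(F) = F + F² (P(F) = (F² + 0*F) + F = (F² + 0) + F = F² + F = F + F²)
√(P(-22) - 32*h(-2, -3)) = √(-22*(1 - 22) - 32*(2 - 3)) = √(-22*(-21) - 32*(-1)) = √(462 + 32) = √494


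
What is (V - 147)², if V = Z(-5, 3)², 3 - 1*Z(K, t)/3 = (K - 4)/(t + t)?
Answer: 19881/16 ≈ 1242.6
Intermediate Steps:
Z(K, t) = 9 - 3*(-4 + K)/(2*t) (Z(K, t) = 9 - 3*(K - 4)/(t + t) = 9 - 3*(-4 + K)/(2*t))
V = 729/4 (V = ((3/2)*(4 - 1*(-5) + 6*3)/3)² = ((3/2)*(⅓)*(4 + 5 + 18))² = ((3/2)*(⅓)*27)² = (27/2)² = 729/4 ≈ 182.25)
(V - 147)² = (729/4 - 147)² = (141/4)² = 19881/16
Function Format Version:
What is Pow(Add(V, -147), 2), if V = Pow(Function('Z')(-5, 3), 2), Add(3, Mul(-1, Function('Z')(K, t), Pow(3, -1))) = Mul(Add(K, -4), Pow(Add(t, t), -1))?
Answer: Rational(19881, 16) ≈ 1242.6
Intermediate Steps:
Function('Z')(K, t) = Add(9, Mul(Rational(-3, 2), Pow(t, -1), Add(-4, K))) (Function('Z')(K, t) = Add(9, Mul(-3, Mul(Add(K, -4), Pow(Add(t, t), -1)))) = Add(9, Mul(-3, Mul(Add(-4, K), Pow(Mul(2, t), -1)))) = Add(9, Mul(-3, Mul(Add(-4, K), Mul(Rational(1, 2), Pow(t, -1))))) = Add(9, Mul(-3, Mul(Rational(1, 2), Pow(t, -1), Add(-4, K)))) = Add(9, Mul(Rational(-3, 2), Pow(t, -1), Add(-4, K))))
V = Rational(729, 4) (V = Pow(Mul(Rational(3, 2), Pow(3, -1), Add(4, Mul(-1, -5), Mul(6, 3))), 2) = Pow(Mul(Rational(3, 2), Rational(1, 3), Add(4, 5, 18)), 2) = Pow(Mul(Rational(3, 2), Rational(1, 3), 27), 2) = Pow(Rational(27, 2), 2) = Rational(729, 4) ≈ 182.25)
Pow(Add(V, -147), 2) = Pow(Add(Rational(729, 4), -147), 2) = Pow(Rational(141, 4), 2) = Rational(19881, 16)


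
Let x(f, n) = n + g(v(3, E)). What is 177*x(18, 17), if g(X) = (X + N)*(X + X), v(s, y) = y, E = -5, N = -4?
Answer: 18939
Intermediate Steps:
g(X) = 2*X*(-4 + X) (g(X) = (X - 4)*(X + X) = (-4 + X)*(2*X) = 2*X*(-4 + X))
x(f, n) = 90 + n (x(f, n) = n + 2*(-5)*(-4 - 5) = n + 2*(-5)*(-9) = n + 90 = 90 + n)
177*x(18, 17) = 177*(90 + 17) = 177*107 = 18939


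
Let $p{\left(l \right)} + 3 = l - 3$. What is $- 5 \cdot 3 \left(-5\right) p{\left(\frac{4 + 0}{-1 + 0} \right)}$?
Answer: $-750$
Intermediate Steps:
$p{\left(l \right)} = -6 + l$ ($p{\left(l \right)} = -3 + \left(l - 3\right) = -3 + \left(-3 + l\right) = -6 + l$)
$- 5 \cdot 3 \left(-5\right) p{\left(\frac{4 + 0}{-1 + 0} \right)} = - 5 \cdot 3 \left(-5\right) \left(-6 + \frac{4 + 0}{-1 + 0}\right) = \left(-5\right) \left(-15\right) \left(-6 + \frac{4}{-1}\right) = 75 \left(-6 + 4 \left(-1\right)\right) = 75 \left(-6 - 4\right) = 75 \left(-10\right) = -750$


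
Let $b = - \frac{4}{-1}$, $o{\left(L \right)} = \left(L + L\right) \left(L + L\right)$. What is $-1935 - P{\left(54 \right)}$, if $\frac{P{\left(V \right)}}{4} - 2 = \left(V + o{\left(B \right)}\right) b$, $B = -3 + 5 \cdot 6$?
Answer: $-49463$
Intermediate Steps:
$B = 27$ ($B = -3 + 30 = 27$)
$o{\left(L \right)} = 4 L^{2}$ ($o{\left(L \right)} = 2 L 2 L = 4 L^{2}$)
$b = 4$ ($b = \left(-4\right) \left(-1\right) = 4$)
$P{\left(V \right)} = 46664 + 16 V$ ($P{\left(V \right)} = 8 + 4 \left(V + 4 \cdot 27^{2}\right) 4 = 8 + 4 \left(V + 4 \cdot 729\right) 4 = 8 + 4 \left(V + 2916\right) 4 = 8 + 4 \left(2916 + V\right) 4 = 8 + 4 \left(11664 + 4 V\right) = 8 + \left(46656 + 16 V\right) = 46664 + 16 V$)
$-1935 - P{\left(54 \right)} = -1935 - \left(46664 + 16 \cdot 54\right) = -1935 - \left(46664 + 864\right) = -1935 - 47528 = -49463$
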